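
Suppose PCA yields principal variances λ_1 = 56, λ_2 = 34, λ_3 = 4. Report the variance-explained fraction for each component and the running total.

Step 1 — total variance = trace(Sigma) = Σ λ_i = 56 + 34 + 4 = 94.

Step 2 — fraction explained by component i = λ_i / Σ λ:
  PC1: 56/94 = 0.5957
  PC2: 34/94 = 0.3617
  PC3: 4/94 = 0.0426

Step 3 — cumulative fraction after k components = (λ_1 + ... + λ_k) / Σ λ:
  k = 1: 56/94 = 0.5957
  k = 2: (56 + 34)/94 = 90/94 = 0.9574
  k = 3: (56 + 34 + 4)/94 = 94/94 = 1

Summary (fraction, with percent):

explained: PC1 0.5957 (59.57%), PC2 0.3617 (36.17%), PC3 0.0426 (4.26%);  cumulative: 0.5957, 0.9574, 1


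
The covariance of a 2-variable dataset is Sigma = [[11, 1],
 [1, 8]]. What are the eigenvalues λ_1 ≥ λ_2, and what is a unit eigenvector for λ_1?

Step 1 — characteristic polynomial of 2×2 Sigma:
  det(Sigma - λI) = λ² - trace · λ + det = 0.
  trace = 11 + 8 = 19, det = 11·8 - (1)² = 87.
Step 2 — discriminant:
  Δ = trace² - 4·det = 361 - 348 = 13.
Step 3 — eigenvalues:
  λ = (trace ± √Δ)/2 = (19 ± 3.6056)/2,
  λ_1 = 11.3028,  λ_2 = 7.6972.

Step 4 — unit eigenvector for λ_1: solve (Sigma - λ_1 I)v = 0. First row:
  (11 - 11.3028)·v_x + (1)·v_y = 0, i.e. (-0.3028)·v_x + (1)·v_y = 0,
  so v ∝ (b, λ_1 - a) = (1, 0.3028) = u.
  ||u|| = √((1)² + (0.3028)²) = √(1.0917) ≈ 1.0448,
  v_1 = u/||u|| ≈ (0.9571, 0.2898) (||v_1|| = 1).

λ_1 = 11.3028,  λ_2 = 7.6972;  v_1 ≈ (0.9571, 0.2898)


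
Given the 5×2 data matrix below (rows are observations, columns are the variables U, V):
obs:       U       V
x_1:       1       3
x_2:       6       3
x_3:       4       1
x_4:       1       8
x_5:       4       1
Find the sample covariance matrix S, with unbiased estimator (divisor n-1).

Step 1 — column means:
  mean(U) = (1 + 6 + 4 + 1 + 4) / 5 = 16/5 = 3.2
  mean(V) = (3 + 3 + 1 + 8 + 1) / 5 = 16/5 = 3.2

Step 2 — sample covariance S[i,j] = (1/(n-1)) · Σ_k (x_{k,i} - mean_i) · (x_{k,j} - mean_j), with n-1 = 4.
  S[U,U] = ((-2.2)·(-2.2) + (2.8)·(2.8) + (0.8)·(0.8) + (-2.2)·(-2.2) + (0.8)·(0.8)) / 4 = 18.8/4 = 4.7
  S[U,V] = ((-2.2)·(-0.2) + (2.8)·(-0.2) + (0.8)·(-2.2) + (-2.2)·(4.8) + (0.8)·(-2.2)) / 4 = -14.2/4 = -3.55
  S[V,V] = ((-0.2)·(-0.2) + (-0.2)·(-0.2) + (-2.2)·(-2.2) + (4.8)·(4.8) + (-2.2)·(-2.2)) / 4 = 32.8/4 = 8.2

S is symmetric (S[j,i] = S[i,j]). Assembling:

S = [[4.7, -3.55],
 [-3.55, 8.2]]


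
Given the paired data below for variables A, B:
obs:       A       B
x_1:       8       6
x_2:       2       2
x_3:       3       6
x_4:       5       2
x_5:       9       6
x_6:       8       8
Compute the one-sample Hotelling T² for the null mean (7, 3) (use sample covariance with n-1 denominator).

Step 1 — sample mean vector:
  mean(A) = (8 + 2 + 3 + 5 + 9 + 8) / 6 = 35/6 = 5.8333
  mean(B) = (6 + 2 + 6 + 2 + 6 + 8) / 6 = 30/6 = 5
  x̄ = (5.8333, 5),  deviation x̄ - mu_0 = (5.8333, 5) - (7, 3) = (-1.1667, 2).

Step 2 — sample covariance matrix, S[i,j] = (1/(n-1)) · Σ_k (x_{k,i} - mean_i) · (x_{k,j} - mean_j), divisor n-1 = 5:
  S[A,A] = ((2.1667)·(2.1667) + (-3.8333)·(-3.8333) + (-2.8333)·(-2.8333) + (-0.8333)·(-0.8333) + (3.1667)·(3.1667) + (2.1667)·(2.1667)) / 5 = 42.8333/5 = 8.5667
  S[A,B] = ((2.1667)·(1) + (-3.8333)·(-3) + (-2.8333)·(1) + (-0.8333)·(-3) + (3.1667)·(1) + (2.1667)·(3)) / 5 = 23/5 = 4.6
  S[B,B] = ((1)·(1) + (-3)·(-3) + (1)·(1) + (-3)·(-3) + (1)·(1) + (3)·(3)) / 5 = 30/5 = 6
  S = [[8.5667, 4.6],
 [4.6, 6]].

Step 3 — invert S. det(S) = 8.5667·6 - (4.6)² = 30.24.
  S^{-1} = (1/det) · [[d, -b], [-b, a]] = [[0.1984, -0.1521],
 [-0.1521, 0.2833]].

Step 4 — quadratic form (x̄ - mu_0)^T · S^{-1} · (x̄ - mu_0):
  S^{-1} · (x̄ - mu_0) = (-0.5357, 0.744),
  (x̄ - mu_0)^T · [...] = (-1.1667)·(-0.5357) + (2)·(0.744) = 2.1131.

Step 5 — scale by n: T² = 6 · 2.1131 = 12.6786.

T² ≈ 12.6786


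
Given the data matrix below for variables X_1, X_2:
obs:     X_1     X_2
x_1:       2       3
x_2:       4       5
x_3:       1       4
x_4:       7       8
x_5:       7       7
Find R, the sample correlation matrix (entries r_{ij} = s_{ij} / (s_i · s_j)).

Step 1 — column means:
  mean(X_1) = (2 + 4 + 1 + 7 + 7) / 5 = 21/5 = 4.2
  mean(X_2) = (3 + 5 + 4 + 8 + 7) / 5 = 27/5 = 5.4

Step 2 — sample variances and covariances s[i,j] = (1/(n-1)) · Σ_k (x_{k,i} - mean_i) · (x_{k,j} - mean_j), with n-1 = 4:
  s[X_1,X_1] = ((-2.2)·(-2.2) + (-0.2)·(-0.2) + (-3.2)·(-3.2) + (2.8)·(2.8) + (2.8)·(2.8)) / 4 = 30.8/4 = 7.7
  s[X_1,X_2] = ((-2.2)·(-2.4) + (-0.2)·(-0.4) + (-3.2)·(-1.4) + (2.8)·(2.6) + (2.8)·(1.6)) / 4 = 21.6/4 = 5.4
  s[X_2,X_2] = ((-2.4)·(-2.4) + (-0.4)·(-0.4) + (-1.4)·(-1.4) + (2.6)·(2.6) + (1.6)·(1.6)) / 4 = 17.2/4 = 4.3
  Sample standard deviations s_i = √(s[i,i]):
  s(X_1) = √(7.7) = 2.7749
  s(X_2) = √(4.3) = 2.0736

Step 3 — r_{ij} = s_{ij} / (s_i · s_j):
  r[X_1,X_1] = 1 (diagonal).
  r[X_1,X_2] = 5.4 / (2.7749 · 2.0736) = 5.4 / 5.7541 = 0.9385
  r[X_2,X_2] = 1 (diagonal).

R is symmetric with unit diagonal. Assembling:

R = [[1, 0.9385],
 [0.9385, 1]]


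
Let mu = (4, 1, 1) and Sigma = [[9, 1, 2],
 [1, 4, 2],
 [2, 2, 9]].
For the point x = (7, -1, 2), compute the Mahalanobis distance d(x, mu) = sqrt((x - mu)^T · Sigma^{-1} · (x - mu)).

Step 1 — centre the observation: (x - mu) = (3, -2, 1).

Step 2 — invert Sigma (cofactor / det for 3×3, or solve directly):
  Sigma^{-1} = [[0.1181, -0.0185, -0.0221],
 [-0.0185, 0.2841, -0.059],
 [-0.0221, -0.059, 0.1292]].

Step 3 — form the quadratic (x - mu)^T · Sigma^{-1} · (x - mu):
  Sigma^{-1} · (x - mu) = (0.369, -0.6827, 0.1808).
  (x - mu)^T · [Sigma^{-1} · (x - mu)] = (3)·(0.369) + (-2)·(-0.6827) + (1)·(0.1808) = 2.6531.

Step 4 — take square root: d = √(2.6531) ≈ 1.6288.

d(x, mu) = √(2.6531) ≈ 1.6288


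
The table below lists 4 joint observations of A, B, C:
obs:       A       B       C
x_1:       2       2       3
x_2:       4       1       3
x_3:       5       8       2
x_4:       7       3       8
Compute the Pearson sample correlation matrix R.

Step 1 — column means:
  mean(A) = (2 + 4 + 5 + 7) / 4 = 18/4 = 4.5
  mean(B) = (2 + 1 + 8 + 3) / 4 = 14/4 = 3.5
  mean(C) = (3 + 3 + 2 + 8) / 4 = 16/4 = 4

Step 2 — sample variances and covariances s[i,j] = (1/(n-1)) · Σ_k (x_{k,i} - mean_i) · (x_{k,j} - mean_j), with n-1 = 3:
  s[A,A] = ((-2.5)·(-2.5) + (-0.5)·(-0.5) + (0.5)·(0.5) + (2.5)·(2.5)) / 3 = 13/3 = 4.3333
  s[A,B] = ((-2.5)·(-1.5) + (-0.5)·(-2.5) + (0.5)·(4.5) + (2.5)·(-0.5)) / 3 = 6/3 = 2
  s[A,C] = ((-2.5)·(-1) + (-0.5)·(-1) + (0.5)·(-2) + (2.5)·(4)) / 3 = 12/3 = 4
  s[B,B] = ((-1.5)·(-1.5) + (-2.5)·(-2.5) + (4.5)·(4.5) + (-0.5)·(-0.5)) / 3 = 29/3 = 9.6667
  s[B,C] = ((-1.5)·(-1) + (-2.5)·(-1) + (4.5)·(-2) + (-0.5)·(4)) / 3 = -7/3 = -2.3333
  s[C,C] = ((-1)·(-1) + (-1)·(-1) + (-2)·(-2) + (4)·(4)) / 3 = 22/3 = 7.3333
  Sample standard deviations s_i = √(s[i,i]):
  s(A) = √(4.3333) = 2.0817
  s(B) = √(9.6667) = 3.1091
  s(C) = √(7.3333) = 2.708

Step 3 — r_{ij} = s_{ij} / (s_i · s_j):
  r[A,A] = 1 (diagonal).
  r[A,B] = 2 / (2.0817 · 3.1091) = 2 / 6.4722 = 0.309
  r[A,C] = 4 / (2.0817 · 2.708) = 4 / 5.6372 = 0.7096
  r[B,B] = 1 (diagonal).
  r[B,C] = -2.3333 / (3.1091 · 2.708) = -2.3333 / 8.4196 = -0.2771
  r[C,C] = 1 (diagonal).

R is symmetric with unit diagonal. Assembling:

R = [[1, 0.309, 0.7096],
 [0.309, 1, -0.2771],
 [0.7096, -0.2771, 1]]


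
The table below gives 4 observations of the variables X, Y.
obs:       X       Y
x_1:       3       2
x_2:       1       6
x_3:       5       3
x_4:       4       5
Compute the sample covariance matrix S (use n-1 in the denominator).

Step 1 — column means:
  mean(X) = (3 + 1 + 5 + 4) / 4 = 13/4 = 3.25
  mean(Y) = (2 + 6 + 3 + 5) / 4 = 16/4 = 4

Step 2 — sample covariance S[i,j] = (1/(n-1)) · Σ_k (x_{k,i} - mean_i) · (x_{k,j} - mean_j), with n-1 = 3.
  S[X,X] = ((-0.25)·(-0.25) + (-2.25)·(-2.25) + (1.75)·(1.75) + (0.75)·(0.75)) / 3 = 8.75/3 = 2.9167
  S[X,Y] = ((-0.25)·(-2) + (-2.25)·(2) + (1.75)·(-1) + (0.75)·(1)) / 3 = -5/3 = -1.6667
  S[Y,Y] = ((-2)·(-2) + (2)·(2) + (-1)·(-1) + (1)·(1)) / 3 = 10/3 = 3.3333

S is symmetric (S[j,i] = S[i,j]). Assembling:

S = [[2.9167, -1.6667],
 [-1.6667, 3.3333]]


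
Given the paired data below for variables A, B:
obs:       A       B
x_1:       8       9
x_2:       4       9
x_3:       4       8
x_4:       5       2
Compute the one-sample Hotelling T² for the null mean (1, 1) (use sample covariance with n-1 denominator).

Step 1 — sample mean vector:
  mean(A) = (8 + 4 + 4 + 5) / 4 = 21/4 = 5.25
  mean(B) = (9 + 9 + 8 + 2) / 4 = 28/4 = 7
  x̄ = (5.25, 7),  deviation x̄ - mu_0 = (5.25, 7) - (1, 1) = (4.25, 6).

Step 2 — sample covariance matrix, S[i,j] = (1/(n-1)) · Σ_k (x_{k,i} - mean_i) · (x_{k,j} - mean_j), divisor n-1 = 3:
  S[A,A] = ((2.75)·(2.75) + (-1.25)·(-1.25) + (-1.25)·(-1.25) + (-0.25)·(-0.25)) / 3 = 10.75/3 = 3.5833
  S[A,B] = ((2.75)·(2) + (-1.25)·(2) + (-1.25)·(1) + (-0.25)·(-5)) / 3 = 3/3 = 1
  S[B,B] = ((2)·(2) + (2)·(2) + (1)·(1) + (-5)·(-5)) / 3 = 34/3 = 11.3333
  S = [[3.5833, 1],
 [1, 11.3333]].

Step 3 — invert S. det(S) = 3.5833·11.3333 - (1)² = 39.6111.
  S^{-1} = (1/det) · [[d, -b], [-b, a]] = [[0.2861, -0.0252],
 [-0.0252, 0.0905]].

Step 4 — quadratic form (x̄ - mu_0)^T · S^{-1} · (x̄ - mu_0):
  S^{-1} · (x̄ - mu_0) = (1.0645, 0.4355),
  (x̄ - mu_0)^T · [...] = (4.25)·(1.0645) + (6)·(0.4355) = 7.1371.

Step 5 — scale by n: T² = 4 · 7.1371 = 28.5484.

T² ≈ 28.5484


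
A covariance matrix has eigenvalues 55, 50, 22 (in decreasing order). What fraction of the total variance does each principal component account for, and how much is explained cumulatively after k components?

Step 1 — total variance = trace(Sigma) = Σ λ_i = 55 + 50 + 22 = 127.

Step 2 — fraction explained by component i = λ_i / Σ λ:
  PC1: 55/127 = 0.4331
  PC2: 50/127 = 0.3937
  PC3: 22/127 = 0.1732

Step 3 — cumulative fraction after k components = (λ_1 + ... + λ_k) / Σ λ:
  k = 1: 55/127 = 0.4331
  k = 2: (55 + 50)/127 = 105/127 = 0.8268
  k = 3: (55 + 50 + 22)/127 = 127/127 = 1

Summary (fraction, with percent):

explained: PC1 0.4331 (43.31%), PC2 0.3937 (39.37%), PC3 0.1732 (17.32%);  cumulative: 0.4331, 0.8268, 1


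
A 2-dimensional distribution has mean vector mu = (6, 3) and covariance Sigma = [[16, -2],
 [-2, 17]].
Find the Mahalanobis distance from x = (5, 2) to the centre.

Step 1 — centre the observation: (x - mu) = (-1, -1).

Step 2 — invert Sigma. det(Sigma) = 16·17 - (-2)² = 268.
  Sigma^{-1} = (1/det) · [[d, -b], [-b, a]] = [[0.0634, 0.0075],
 [0.0075, 0.0597]].

Step 3 — form the quadratic (x - mu)^T · Sigma^{-1} · (x - mu):
  Sigma^{-1} · (x - mu) = (-0.0709, -0.0672).
  (x - mu)^T · [Sigma^{-1} · (x - mu)] = (-1)·(-0.0709) + (-1)·(-0.0672) = 0.1381.

Step 4 — take square root: d = √(0.1381) ≈ 0.3716.

d(x, mu) = √(0.1381) ≈ 0.3716


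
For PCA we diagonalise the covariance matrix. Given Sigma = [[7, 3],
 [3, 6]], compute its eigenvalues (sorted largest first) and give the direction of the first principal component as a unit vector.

Step 1 — characteristic polynomial of 2×2 Sigma:
  det(Sigma - λI) = λ² - trace · λ + det = 0.
  trace = 7 + 6 = 13, det = 7·6 - (3)² = 33.
Step 2 — discriminant:
  Δ = trace² - 4·det = 169 - 132 = 37.
Step 3 — eigenvalues:
  λ = (trace ± √Δ)/2 = (13 ± 6.0828)/2,
  λ_1 = 9.5414,  λ_2 = 3.4586.

Step 4 — unit eigenvector for λ_1: solve (Sigma - λ_1 I)v = 0. First row:
  (7 - 9.5414)·v_x + (3)·v_y = 0, i.e. (-2.5414)·v_x + (3)·v_y = 0,
  so v ∝ (b, λ_1 - a) = (3, 2.5414) = u.
  ||u|| = √((3)² + (2.5414)²) = √(15.4586) ≈ 3.9317,
  v_1 = u/||u|| ≈ (0.763, 0.6464) (||v_1|| = 1).

λ_1 = 9.5414,  λ_2 = 3.4586;  v_1 ≈ (0.763, 0.6464)


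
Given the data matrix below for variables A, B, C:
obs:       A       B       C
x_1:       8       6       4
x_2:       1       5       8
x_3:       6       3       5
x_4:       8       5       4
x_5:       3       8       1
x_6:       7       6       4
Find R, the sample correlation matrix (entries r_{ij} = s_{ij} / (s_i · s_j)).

Step 1 — column means:
  mean(A) = (8 + 1 + 6 + 8 + 3 + 7) / 6 = 33/6 = 5.5
  mean(B) = (6 + 5 + 3 + 5 + 8 + 6) / 6 = 33/6 = 5.5
  mean(C) = (4 + 8 + 5 + 4 + 1 + 4) / 6 = 26/6 = 4.3333

Step 2 — sample variances and covariances s[i,j] = (1/(n-1)) · Σ_k (x_{k,i} - mean_i) · (x_{k,j} - mean_j), with n-1 = 5:
  s[A,A] = ((2.5)·(2.5) + (-4.5)·(-4.5) + (0.5)·(0.5) + (2.5)·(2.5) + (-2.5)·(-2.5) + (1.5)·(1.5)) / 5 = 41.5/5 = 8.3
  s[A,B] = ((2.5)·(0.5) + (-4.5)·(-0.5) + (0.5)·(-2.5) + (2.5)·(-0.5) + (-2.5)·(2.5) + (1.5)·(0.5)) / 5 = -4.5/5 = -0.9
  s[A,C] = ((2.5)·(-0.3333) + (-4.5)·(3.6667) + (0.5)·(0.6667) + (2.5)·(-0.3333) + (-2.5)·(-3.3333) + (1.5)·(-0.3333)) / 5 = -10/5 = -2
  s[B,B] = ((0.5)·(0.5) + (-0.5)·(-0.5) + (-2.5)·(-2.5) + (-0.5)·(-0.5) + (2.5)·(2.5) + (0.5)·(0.5)) / 5 = 13.5/5 = 2.7
  s[B,C] = ((0.5)·(-0.3333) + (-0.5)·(3.6667) + (-2.5)·(0.6667) + (-0.5)·(-0.3333) + (2.5)·(-3.3333) + (0.5)·(-0.3333)) / 5 = -12/5 = -2.4
  s[C,C] = ((-0.3333)·(-0.3333) + (3.6667)·(3.6667) + (0.6667)·(0.6667) + (-0.3333)·(-0.3333) + (-3.3333)·(-3.3333) + (-0.3333)·(-0.3333)) / 5 = 25.3333/5 = 5.0667
  Sample standard deviations s_i = √(s[i,i]):
  s(A) = √(8.3) = 2.881
  s(B) = √(2.7) = 1.6432
  s(C) = √(5.0667) = 2.2509

Step 3 — r_{ij} = s_{ij} / (s_i · s_j):
  r[A,A] = 1 (diagonal).
  r[A,B] = -0.9 / (2.881 · 1.6432) = -0.9 / 4.7339 = -0.1901
  r[A,C] = -2 / (2.881 · 2.2509) = -2 / 6.4849 = -0.3084
  r[B,B] = 1 (diagonal).
  r[B,C] = -2.4 / (1.6432 · 2.2509) = -2.4 / 3.6986 = -0.6489
  r[C,C] = 1 (diagonal).

R is symmetric with unit diagonal. Assembling:

R = [[1, -0.1901, -0.3084],
 [-0.1901, 1, -0.6489],
 [-0.3084, -0.6489, 1]]


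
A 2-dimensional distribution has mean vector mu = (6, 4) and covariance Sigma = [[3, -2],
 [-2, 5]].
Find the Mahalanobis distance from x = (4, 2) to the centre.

Step 1 — centre the observation: (x - mu) = (-2, -2).

Step 2 — invert Sigma. det(Sigma) = 3·5 - (-2)² = 11.
  Sigma^{-1} = (1/det) · [[d, -b], [-b, a]] = [[0.4545, 0.1818],
 [0.1818, 0.2727]].

Step 3 — form the quadratic (x - mu)^T · Sigma^{-1} · (x - mu):
  Sigma^{-1} · (x - mu) = (-1.2727, -0.9091).
  (x - mu)^T · [Sigma^{-1} · (x - mu)] = (-2)·(-1.2727) + (-2)·(-0.9091) = 4.3636.

Step 4 — take square root: d = √(4.3636) ≈ 2.0889.

d(x, mu) = √(4.3636) ≈ 2.0889


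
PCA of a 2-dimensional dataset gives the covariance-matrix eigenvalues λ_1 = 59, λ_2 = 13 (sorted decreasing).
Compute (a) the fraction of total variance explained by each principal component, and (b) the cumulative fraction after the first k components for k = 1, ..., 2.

Step 1 — total variance = trace(Sigma) = Σ λ_i = 59 + 13 = 72.

Step 2 — fraction explained by component i = λ_i / Σ λ:
  PC1: 59/72 = 0.8194
  PC2: 13/72 = 0.1806

Step 3 — cumulative fraction after k components = (λ_1 + ... + λ_k) / Σ λ:
  k = 1: 59/72 = 0.8194
  k = 2: (59 + 13)/72 = 72/72 = 1

Summary (fraction, with percent):

explained: PC1 0.8194 (81.94%), PC2 0.1806 (18.06%);  cumulative: 0.8194, 1


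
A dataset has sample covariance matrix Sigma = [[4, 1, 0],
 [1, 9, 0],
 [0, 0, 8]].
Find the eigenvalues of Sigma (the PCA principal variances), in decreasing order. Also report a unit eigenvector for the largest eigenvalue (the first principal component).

Step 1 — characteristic polynomial p(λ) = det(λI - Sigma) = λ³ - tr·λ² + c_1·λ - det, where tr = trace, c_1 = sum of the principal 2×2 minors, det = det(Sigma):
  tr = 4 + 9 + 8 = 21,
  c_1 = (4·9 - (1)²) + (4·8 - (0)²) + (9·8 - (0)²) = 35 + 32 + 72 = 139,
  det = 4·(9·8 - (0)²) - (1)·((1)·8 - (0)·(0)) + (0)·((1)·(0) - 9·(0)) = 4·(72) - (1)·(8) + (0)·(0) = 280.
  So p(λ) = λ³ - 21λ² + 139λ - 280.
Step 2 — look for an integer root (rational root theorem: any rational root is an integer divisor of 280). Testing λ = 8:
  p(8) = 512 - 1344 + 1112 - 280 = 0  ✓
  Dividing out (λ - 8): p(λ) = (λ - 8)(λ² - 13λ + 35).
Step 3 — remaining eigenvalues from the quadratic λ² - 13λ + 35 = 0:
  Δ = 13² - 4·35 = 169 - 140 = 29,  λ = (13 ± √29)/2 = (13 ± 5.3852)/2 ≈ 9.1926 or 3.8074.
  Sorted: λ_1 = 9.1926,  λ_2 = 8,  λ_3 = 3.8074  (check: sum = 21 = tr ✓).

Step 4 — unit eigenvector for λ_1 ≈ 9.1926: v spans the null space of (Sigma - λ_1 I), whose rows are
  r_1 = (-5.1926, 1, 0),  r_2 = (1, -0.1926, 0),  r_3 = (0, 0, -1.1926).
  v is orthogonal to every row, so take v ∝ r_1 × r_3 = ((1)·(-1.1926) - (0)·(0), (0)·(0) - (-5.1926)·(-1.1926), (-5.1926)·(0) - (1)·(0)) ≈ (-1.1926, -6.1926, 0).
  Rescale (multiply by -1 so the first nonzero entry is positive): u = (1.1926, 6.1926, 0).
  ||u|| = √((1.1926)² + (6.1926)² + (0)²) = √(39.7703) ≈ 6.3064,  v_1 = u/||u|| ≈ (0.1891, 0.982, 0) (||v_1|| = 1).

λ_1 = 9.1926,  λ_2 = 8,  λ_3 = 3.8074;  v_1 ≈ (0.1891, 0.982, 0)


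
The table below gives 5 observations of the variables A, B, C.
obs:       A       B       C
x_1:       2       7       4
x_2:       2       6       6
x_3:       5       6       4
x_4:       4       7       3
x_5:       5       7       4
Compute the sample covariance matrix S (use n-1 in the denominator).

Step 1 — column means:
  mean(A) = (2 + 2 + 5 + 4 + 5) / 5 = 18/5 = 3.6
  mean(B) = (7 + 6 + 6 + 7 + 7) / 5 = 33/5 = 6.6
  mean(C) = (4 + 6 + 4 + 3 + 4) / 5 = 21/5 = 4.2

Step 2 — sample covariance S[i,j] = (1/(n-1)) · Σ_k (x_{k,i} - mean_i) · (x_{k,j} - mean_j), with n-1 = 4.
  S[A,A] = ((-1.6)·(-1.6) + (-1.6)·(-1.6) + (1.4)·(1.4) + (0.4)·(0.4) + (1.4)·(1.4)) / 4 = 9.2/4 = 2.3
  S[A,B] = ((-1.6)·(0.4) + (-1.6)·(-0.6) + (1.4)·(-0.6) + (0.4)·(0.4) + (1.4)·(0.4)) / 4 = 0.2/4 = 0.05
  S[A,C] = ((-1.6)·(-0.2) + (-1.6)·(1.8) + (1.4)·(-0.2) + (0.4)·(-1.2) + (1.4)·(-0.2)) / 4 = -3.6/4 = -0.9
  S[B,B] = ((0.4)·(0.4) + (-0.6)·(-0.6) + (-0.6)·(-0.6) + (0.4)·(0.4) + (0.4)·(0.4)) / 4 = 1.2/4 = 0.3
  S[B,C] = ((0.4)·(-0.2) + (-0.6)·(1.8) + (-0.6)·(-0.2) + (0.4)·(-1.2) + (0.4)·(-0.2)) / 4 = -1.6/4 = -0.4
  S[C,C] = ((-0.2)·(-0.2) + (1.8)·(1.8) + (-0.2)·(-0.2) + (-1.2)·(-1.2) + (-0.2)·(-0.2)) / 4 = 4.8/4 = 1.2

S is symmetric (S[j,i] = S[i,j]). Assembling:

S = [[2.3, 0.05, -0.9],
 [0.05, 0.3, -0.4],
 [-0.9, -0.4, 1.2]]


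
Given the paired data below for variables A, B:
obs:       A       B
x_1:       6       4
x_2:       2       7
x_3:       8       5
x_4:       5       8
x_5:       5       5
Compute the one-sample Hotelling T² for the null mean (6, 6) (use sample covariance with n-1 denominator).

Step 1 — sample mean vector:
  mean(A) = (6 + 2 + 8 + 5 + 5) / 5 = 26/5 = 5.2
  mean(B) = (4 + 7 + 5 + 8 + 5) / 5 = 29/5 = 5.8
  x̄ = (5.2, 5.8),  deviation x̄ - mu_0 = (5.2, 5.8) - (6, 6) = (-0.8, -0.2).

Step 2 — sample covariance matrix, S[i,j] = (1/(n-1)) · Σ_k (x_{k,i} - mean_i) · (x_{k,j} - mean_j), divisor n-1 = 4:
  S[A,A] = ((0.8)·(0.8) + (-3.2)·(-3.2) + (2.8)·(2.8) + (-0.2)·(-0.2) + (-0.2)·(-0.2)) / 4 = 18.8/4 = 4.7
  S[A,B] = ((0.8)·(-1.8) + (-3.2)·(1.2) + (2.8)·(-0.8) + (-0.2)·(2.2) + (-0.2)·(-0.8)) / 4 = -7.8/4 = -1.95
  S[B,B] = ((-1.8)·(-1.8) + (1.2)·(1.2) + (-0.8)·(-0.8) + (2.2)·(2.2) + (-0.8)·(-0.8)) / 4 = 10.8/4 = 2.7
  S = [[4.7, -1.95],
 [-1.95, 2.7]].

Step 3 — invert S. det(S) = 4.7·2.7 - (-1.95)² = 8.8875.
  S^{-1} = (1/det) · [[d, -b], [-b, a]] = [[0.3038, 0.2194],
 [0.2194, 0.5288]].

Step 4 — quadratic form (x̄ - mu_0)^T · S^{-1} · (x̄ - mu_0):
  S^{-1} · (x̄ - mu_0) = (-0.2869, -0.2813),
  (x̄ - mu_0)^T · [...] = (-0.8)·(-0.2869) + (-0.2)·(-0.2813) = 0.2858.

Step 5 — scale by n: T² = 5 · 0.2858 = 1.429.

T² ≈ 1.429


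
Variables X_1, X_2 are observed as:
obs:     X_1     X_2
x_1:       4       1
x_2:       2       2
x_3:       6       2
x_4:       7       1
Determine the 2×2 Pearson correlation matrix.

Step 1 — column means:
  mean(X_1) = (4 + 2 + 6 + 7) / 4 = 19/4 = 4.75
  mean(X_2) = (1 + 2 + 2 + 1) / 4 = 6/4 = 1.5

Step 2 — sample variances and covariances s[i,j] = (1/(n-1)) · Σ_k (x_{k,i} - mean_i) · (x_{k,j} - mean_j), with n-1 = 3:
  s[X_1,X_1] = ((-0.75)·(-0.75) + (-2.75)·(-2.75) + (1.25)·(1.25) + (2.25)·(2.25)) / 3 = 14.75/3 = 4.9167
  s[X_1,X_2] = ((-0.75)·(-0.5) + (-2.75)·(0.5) + (1.25)·(0.5) + (2.25)·(-0.5)) / 3 = -1.5/3 = -0.5
  s[X_2,X_2] = ((-0.5)·(-0.5) + (0.5)·(0.5) + (0.5)·(0.5) + (-0.5)·(-0.5)) / 3 = 1/3 = 0.3333
  Sample standard deviations s_i = √(s[i,i]):
  s(X_1) = √(4.9167) = 2.2174
  s(X_2) = √(0.3333) = 0.5774

Step 3 — r_{ij} = s_{ij} / (s_i · s_j):
  r[X_1,X_1] = 1 (diagonal).
  r[X_1,X_2] = -0.5 / (2.2174 · 0.5774) = -0.5 / 1.2802 = -0.3906
  r[X_2,X_2] = 1 (diagonal).

R is symmetric with unit diagonal. Assembling:

R = [[1, -0.3906],
 [-0.3906, 1]]


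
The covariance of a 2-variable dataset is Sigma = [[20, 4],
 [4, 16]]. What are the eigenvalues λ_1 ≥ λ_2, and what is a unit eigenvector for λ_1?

Step 1 — characteristic polynomial of 2×2 Sigma:
  det(Sigma - λI) = λ² - trace · λ + det = 0.
  trace = 20 + 16 = 36, det = 20·16 - (4)² = 304.
Step 2 — discriminant:
  Δ = trace² - 4·det = 1296 - 1216 = 80.
Step 3 — eigenvalues:
  λ = (trace ± √Δ)/2 = (36 ± 8.9443)/2,
  λ_1 = 22.4721,  λ_2 = 13.5279.

Step 4 — unit eigenvector for λ_1: solve (Sigma - λ_1 I)v = 0. First row:
  (20 - 22.4721)·v_x + (4)·v_y = 0, i.e. (-2.4721)·v_x + (4)·v_y = 0,
  so v ∝ (b, λ_1 - a) = (4, 2.4721) = u.
  ||u|| = √((4)² + (2.4721)²) = √(22.1115) ≈ 4.7023,
  v_1 = u/||u|| ≈ (0.8507, 0.5257) (||v_1|| = 1).

λ_1 = 22.4721,  λ_2 = 13.5279;  v_1 ≈ (0.8507, 0.5257)


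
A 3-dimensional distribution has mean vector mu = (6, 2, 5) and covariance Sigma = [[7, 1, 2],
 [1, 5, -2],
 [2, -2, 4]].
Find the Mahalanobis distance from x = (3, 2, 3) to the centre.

Step 1 — centre the observation: (x - mu) = (-3, 0, -2).

Step 2 — invert Sigma (cofactor / det for 3×3, or solve directly):
  Sigma^{-1} = [[0.2, -0.1, -0.15],
 [-0.1, 0.3, 0.2],
 [-0.15, 0.2, 0.425]].

Step 3 — form the quadratic (x - mu)^T · Sigma^{-1} · (x - mu):
  Sigma^{-1} · (x - mu) = (-0.3, -0.1, -0.4).
  (x - mu)^T · [Sigma^{-1} · (x - mu)] = (-3)·(-0.3) + (0)·(-0.1) + (-2)·(-0.4) = 1.7.

Step 4 — take square root: d = √(1.7) ≈ 1.3038.

d(x, mu) = √(1.7) ≈ 1.3038


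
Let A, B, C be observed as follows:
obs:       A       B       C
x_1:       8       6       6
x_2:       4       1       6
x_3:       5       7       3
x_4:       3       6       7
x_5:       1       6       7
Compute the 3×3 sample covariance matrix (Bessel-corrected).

Step 1 — column means:
  mean(A) = (8 + 4 + 5 + 3 + 1) / 5 = 21/5 = 4.2
  mean(B) = (6 + 1 + 7 + 6 + 6) / 5 = 26/5 = 5.2
  mean(C) = (6 + 6 + 3 + 7 + 7) / 5 = 29/5 = 5.8

Step 2 — sample covariance S[i,j] = (1/(n-1)) · Σ_k (x_{k,i} - mean_i) · (x_{k,j} - mean_j), with n-1 = 4.
  S[A,A] = ((3.8)·(3.8) + (-0.2)·(-0.2) + (0.8)·(0.8) + (-1.2)·(-1.2) + (-3.2)·(-3.2)) / 4 = 26.8/4 = 6.7
  S[A,B] = ((3.8)·(0.8) + (-0.2)·(-4.2) + (0.8)·(1.8) + (-1.2)·(0.8) + (-3.2)·(0.8)) / 4 = 1.8/4 = 0.45
  S[A,C] = ((3.8)·(0.2) + (-0.2)·(0.2) + (0.8)·(-2.8) + (-1.2)·(1.2) + (-3.2)·(1.2)) / 4 = -6.8/4 = -1.7
  S[B,B] = ((0.8)·(0.8) + (-4.2)·(-4.2) + (1.8)·(1.8) + (0.8)·(0.8) + (0.8)·(0.8)) / 4 = 22.8/4 = 5.7
  S[B,C] = ((0.8)·(0.2) + (-4.2)·(0.2) + (1.8)·(-2.8) + (0.8)·(1.2) + (0.8)·(1.2)) / 4 = -3.8/4 = -0.95
  S[C,C] = ((0.2)·(0.2) + (0.2)·(0.2) + (-2.8)·(-2.8) + (1.2)·(1.2) + (1.2)·(1.2)) / 4 = 10.8/4 = 2.7

S is symmetric (S[j,i] = S[i,j]). Assembling:

S = [[6.7, 0.45, -1.7],
 [0.45, 5.7, -0.95],
 [-1.7, -0.95, 2.7]]


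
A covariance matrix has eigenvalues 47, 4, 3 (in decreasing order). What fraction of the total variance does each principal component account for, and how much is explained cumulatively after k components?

Step 1 — total variance = trace(Sigma) = Σ λ_i = 47 + 4 + 3 = 54.

Step 2 — fraction explained by component i = λ_i / Σ λ:
  PC1: 47/54 = 0.8704
  PC2: 4/54 = 0.0741
  PC3: 3/54 = 0.0556

Step 3 — cumulative fraction after k components = (λ_1 + ... + λ_k) / Σ λ:
  k = 1: 47/54 = 0.8704
  k = 2: (47 + 4)/54 = 51/54 = 0.9444
  k = 3: (47 + 4 + 3)/54 = 54/54 = 1

Summary (fraction, with percent):

explained: PC1 0.8704 (87.04%), PC2 0.0741 (7.41%), PC3 0.0556 (5.56%);  cumulative: 0.8704, 0.9444, 1


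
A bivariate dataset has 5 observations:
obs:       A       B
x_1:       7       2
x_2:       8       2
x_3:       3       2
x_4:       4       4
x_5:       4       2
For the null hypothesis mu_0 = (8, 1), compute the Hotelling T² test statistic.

Step 1 — sample mean vector:
  mean(A) = (7 + 8 + 3 + 4 + 4) / 5 = 26/5 = 5.2
  mean(B) = (2 + 2 + 2 + 4 + 2) / 5 = 12/5 = 2.4
  x̄ = (5.2, 2.4),  deviation x̄ - mu_0 = (5.2, 2.4) - (8, 1) = (-2.8, 1.4).

Step 2 — sample covariance matrix, S[i,j] = (1/(n-1)) · Σ_k (x_{k,i} - mean_i) · (x_{k,j} - mean_j), divisor n-1 = 4:
  S[A,A] = ((1.8)·(1.8) + (2.8)·(2.8) + (-2.2)·(-2.2) + (-1.2)·(-1.2) + (-1.2)·(-1.2)) / 4 = 18.8/4 = 4.7
  S[A,B] = ((1.8)·(-0.4) + (2.8)·(-0.4) + (-2.2)·(-0.4) + (-1.2)·(1.6) + (-1.2)·(-0.4)) / 4 = -2.4/4 = -0.6
  S[B,B] = ((-0.4)·(-0.4) + (-0.4)·(-0.4) + (-0.4)·(-0.4) + (1.6)·(1.6) + (-0.4)·(-0.4)) / 4 = 3.2/4 = 0.8
  S = [[4.7, -0.6],
 [-0.6, 0.8]].

Step 3 — invert S. det(S) = 4.7·0.8 - (-0.6)² = 3.4.
  S^{-1} = (1/det) · [[d, -b], [-b, a]] = [[0.2353, 0.1765],
 [0.1765, 1.3824]].

Step 4 — quadratic form (x̄ - mu_0)^T · S^{-1} · (x̄ - mu_0):
  S^{-1} · (x̄ - mu_0) = (-0.4118, 1.4412),
  (x̄ - mu_0)^T · [...] = (-2.8)·(-0.4118) + (1.4)·(1.4412) = 3.1706.

Step 5 — scale by n: T² = 5 · 3.1706 = 15.8529.

T² ≈ 15.8529


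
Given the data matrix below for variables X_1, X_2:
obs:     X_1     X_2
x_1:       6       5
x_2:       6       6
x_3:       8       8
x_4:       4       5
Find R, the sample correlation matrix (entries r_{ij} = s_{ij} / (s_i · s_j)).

Step 1 — column means:
  mean(X_1) = (6 + 6 + 8 + 4) / 4 = 24/4 = 6
  mean(X_2) = (5 + 6 + 8 + 5) / 4 = 24/4 = 6

Step 2 — sample variances and covariances s[i,j] = (1/(n-1)) · Σ_k (x_{k,i} - mean_i) · (x_{k,j} - mean_j), with n-1 = 3:
  s[X_1,X_1] = ((0)·(0) + (0)·(0) + (2)·(2) + (-2)·(-2)) / 3 = 8/3 = 2.6667
  s[X_1,X_2] = ((0)·(-1) + (0)·(0) + (2)·(2) + (-2)·(-1)) / 3 = 6/3 = 2
  s[X_2,X_2] = ((-1)·(-1) + (0)·(0) + (2)·(2) + (-1)·(-1)) / 3 = 6/3 = 2
  Sample standard deviations s_i = √(s[i,i]):
  s(X_1) = √(2.6667) = 1.633
  s(X_2) = √(2) = 1.4142

Step 3 — r_{ij} = s_{ij} / (s_i · s_j):
  r[X_1,X_1] = 1 (diagonal).
  r[X_1,X_2] = 2 / (1.633 · 1.4142) = 2 / 2.3094 = 0.866
  r[X_2,X_2] = 1 (diagonal).

R is symmetric with unit diagonal. Assembling:

R = [[1, 0.866],
 [0.866, 1]]


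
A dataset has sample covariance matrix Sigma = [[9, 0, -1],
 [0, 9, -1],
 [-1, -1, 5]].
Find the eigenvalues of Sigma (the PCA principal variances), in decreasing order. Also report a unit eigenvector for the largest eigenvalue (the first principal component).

Step 1 — characteristic polynomial p(λ) = det(λI - Sigma) = λ³ - tr·λ² + c_1·λ - det, where tr = trace, c_1 = sum of the principal 2×2 minors, det = det(Sigma):
  tr = 9 + 9 + 5 = 23,
  c_1 = (9·9 - (0)²) + (9·5 - (-1)²) + (9·5 - (-1)²) = 81 + 44 + 44 = 169,
  det = 9·(9·5 - (-1)²) - (0)·((0)·5 - (-1)·(-1)) + (-1)·((0)·(-1) - 9·(-1)) = 9·(44) - (0)·(-1) + (-1)·(9) = 387.
  So p(λ) = λ³ - 23λ² + 169λ - 387.
Step 2 — look for an integer root (rational root theorem: any rational root is an integer divisor of 387). Testing λ = 9:
  p(9) = 729 - 1863 + 1521 - 387 = 0  ✓
  Dividing out (λ - 9): p(λ) = (λ - 9)(λ² - 14λ + 43).
Step 3 — remaining eigenvalues from the quadratic λ² - 14λ + 43 = 0:
  Δ = 14² - 4·43 = 196 - 172 = 24,  λ = (14 ± √24)/2 = (14 ± 4.899)/2 ≈ 9.4495 or 4.5505.
  Sorted: λ_1 = 9.4495,  λ_2 = 9,  λ_3 = 4.5505  (check: sum = 23 = tr ✓).

Step 4 — unit eigenvector for λ_1 ≈ 9.4495: v spans the null space of (Sigma - λ_1 I), whose rows are
  r_1 = (-0.4495, 0, -1),  r_2 = (0, -0.4495, -1),  r_3 = (-1, -1, -4.4495).
  v is orthogonal to every row, so take v ∝ r_1 × r_2 = ((0)·(-1) - (-1)·(-0.4495), (-1)·(0) - (-0.4495)·(-1), (-0.4495)·(-0.4495) - (0)·(0)) ≈ (-0.4495, -0.4495, 0.202).
  Rescale (multiply by -1 so the first nonzero entry is positive): u = (0.4495, 0.4495, -0.202).
  ||u|| = √((0.4495)² + (0.4495)² + (-0.202)²) = √(0.4449) ≈ 0.667,  v_1 = u/||u|| ≈ (0.6739, 0.6739, -0.3029) (||v_1|| = 1).

λ_1 = 9.4495,  λ_2 = 9,  λ_3 = 4.5505;  v_1 ≈ (0.6739, 0.6739, -0.3029)


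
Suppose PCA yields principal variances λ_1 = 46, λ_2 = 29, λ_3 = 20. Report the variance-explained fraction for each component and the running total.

Step 1 — total variance = trace(Sigma) = Σ λ_i = 46 + 29 + 20 = 95.

Step 2 — fraction explained by component i = λ_i / Σ λ:
  PC1: 46/95 = 0.4842
  PC2: 29/95 = 0.3053
  PC3: 20/95 = 0.2105

Step 3 — cumulative fraction after k components = (λ_1 + ... + λ_k) / Σ λ:
  k = 1: 46/95 = 0.4842
  k = 2: (46 + 29)/95 = 75/95 = 0.7895
  k = 3: (46 + 29 + 20)/95 = 95/95 = 1

Summary (fraction, with percent):

explained: PC1 0.4842 (48.42%), PC2 0.3053 (30.53%), PC3 0.2105 (21.05%);  cumulative: 0.4842, 0.7895, 1


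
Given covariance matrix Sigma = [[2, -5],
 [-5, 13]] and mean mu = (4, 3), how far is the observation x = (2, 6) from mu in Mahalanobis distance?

Step 1 — centre the observation: (x - mu) = (-2, 3).

Step 2 — invert Sigma. det(Sigma) = 2·13 - (-5)² = 1.
  Sigma^{-1} = (1/det) · [[d, -b], [-b, a]] = [[13, 5],
 [5, 2]].

Step 3 — form the quadratic (x - mu)^T · Sigma^{-1} · (x - mu):
  Sigma^{-1} · (x - mu) = (-11, -4).
  (x - mu)^T · [Sigma^{-1} · (x - mu)] = (-2)·(-11) + (3)·(-4) = 10.

Step 4 — take square root: d = √(10) ≈ 3.1623.

d(x, mu) = √(10) ≈ 3.1623


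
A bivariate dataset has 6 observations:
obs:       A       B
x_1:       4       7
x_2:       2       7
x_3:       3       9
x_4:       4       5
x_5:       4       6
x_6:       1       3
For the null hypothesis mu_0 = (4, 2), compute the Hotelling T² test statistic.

Step 1 — sample mean vector:
  mean(A) = (4 + 2 + 3 + 4 + 4 + 1) / 6 = 18/6 = 3
  mean(B) = (7 + 7 + 9 + 5 + 6 + 3) / 6 = 37/6 = 6.1667
  x̄ = (3, 6.1667),  deviation x̄ - mu_0 = (3, 6.1667) - (4, 2) = (-1, 4.1667).

Step 2 — sample covariance matrix, S[i,j] = (1/(n-1)) · Σ_k (x_{k,i} - mean_i) · (x_{k,j} - mean_j), divisor n-1 = 5:
  S[A,A] = ((1)·(1) + (-1)·(-1) + (0)·(0) + (1)·(1) + (1)·(1) + (-2)·(-2)) / 5 = 8/5 = 1.6
  S[A,B] = ((1)·(0.8333) + (-1)·(0.8333) + (0)·(2.8333) + (1)·(-1.1667) + (1)·(-0.1667) + (-2)·(-3.1667)) / 5 = 5/5 = 1
  S[B,B] = ((0.8333)·(0.8333) + (0.8333)·(0.8333) + (2.8333)·(2.8333) + (-1.1667)·(-1.1667) + (-0.1667)·(-0.1667) + (-3.1667)·(-3.1667)) / 5 = 20.8333/5 = 4.1667
  S = [[1.6, 1],
 [1, 4.1667]].

Step 3 — invert S. det(S) = 1.6·4.1667 - (1)² = 5.6667.
  S^{-1} = (1/det) · [[d, -b], [-b, a]] = [[0.7353, -0.1765],
 [-0.1765, 0.2824]].

Step 4 — quadratic form (x̄ - mu_0)^T · S^{-1} · (x̄ - mu_0):
  S^{-1} · (x̄ - mu_0) = (-1.4706, 1.3529),
  (x̄ - mu_0)^T · [...] = (-1)·(-1.4706) + (4.1667)·(1.3529) = 7.1078.

Step 5 — scale by n: T² = 6 · 7.1078 = 42.6471.

T² ≈ 42.6471


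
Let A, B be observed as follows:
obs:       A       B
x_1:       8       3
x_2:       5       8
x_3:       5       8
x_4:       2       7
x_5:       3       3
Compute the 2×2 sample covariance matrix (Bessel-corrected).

Step 1 — column means:
  mean(A) = (8 + 5 + 5 + 2 + 3) / 5 = 23/5 = 4.6
  mean(B) = (3 + 8 + 8 + 7 + 3) / 5 = 29/5 = 5.8

Step 2 — sample covariance S[i,j] = (1/(n-1)) · Σ_k (x_{k,i} - mean_i) · (x_{k,j} - mean_j), with n-1 = 4.
  S[A,A] = ((3.4)·(3.4) + (0.4)·(0.4) + (0.4)·(0.4) + (-2.6)·(-2.6) + (-1.6)·(-1.6)) / 4 = 21.2/4 = 5.3
  S[A,B] = ((3.4)·(-2.8) + (0.4)·(2.2) + (0.4)·(2.2) + (-2.6)·(1.2) + (-1.6)·(-2.8)) / 4 = -6.4/4 = -1.6
  S[B,B] = ((-2.8)·(-2.8) + (2.2)·(2.2) + (2.2)·(2.2) + (1.2)·(1.2) + (-2.8)·(-2.8)) / 4 = 26.8/4 = 6.7

S is symmetric (S[j,i] = S[i,j]). Assembling:

S = [[5.3, -1.6],
 [-1.6, 6.7]]


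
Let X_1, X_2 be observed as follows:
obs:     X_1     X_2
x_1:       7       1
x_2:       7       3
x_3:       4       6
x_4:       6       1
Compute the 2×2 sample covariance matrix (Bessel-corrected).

Step 1 — column means:
  mean(X_1) = (7 + 7 + 4 + 6) / 4 = 24/4 = 6
  mean(X_2) = (1 + 3 + 6 + 1) / 4 = 11/4 = 2.75

Step 2 — sample covariance S[i,j] = (1/(n-1)) · Σ_k (x_{k,i} - mean_i) · (x_{k,j} - mean_j), with n-1 = 3.
  S[X_1,X_1] = ((1)·(1) + (1)·(1) + (-2)·(-2) + (0)·(0)) / 3 = 6/3 = 2
  S[X_1,X_2] = ((1)·(-1.75) + (1)·(0.25) + (-2)·(3.25) + (0)·(-1.75)) / 3 = -8/3 = -2.6667
  S[X_2,X_2] = ((-1.75)·(-1.75) + (0.25)·(0.25) + (3.25)·(3.25) + (-1.75)·(-1.75)) / 3 = 16.75/3 = 5.5833

S is symmetric (S[j,i] = S[i,j]). Assembling:

S = [[2, -2.6667],
 [-2.6667, 5.5833]]


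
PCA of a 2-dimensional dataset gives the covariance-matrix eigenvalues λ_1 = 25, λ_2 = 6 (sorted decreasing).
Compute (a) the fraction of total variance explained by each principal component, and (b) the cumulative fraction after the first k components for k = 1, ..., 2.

Step 1 — total variance = trace(Sigma) = Σ λ_i = 25 + 6 = 31.

Step 2 — fraction explained by component i = λ_i / Σ λ:
  PC1: 25/31 = 0.8065
  PC2: 6/31 = 0.1935

Step 3 — cumulative fraction after k components = (λ_1 + ... + λ_k) / Σ λ:
  k = 1: 25/31 = 0.8065
  k = 2: (25 + 6)/31 = 31/31 = 1

Summary (fraction, with percent):

explained: PC1 0.8065 (80.65%), PC2 0.1935 (19.35%);  cumulative: 0.8065, 1


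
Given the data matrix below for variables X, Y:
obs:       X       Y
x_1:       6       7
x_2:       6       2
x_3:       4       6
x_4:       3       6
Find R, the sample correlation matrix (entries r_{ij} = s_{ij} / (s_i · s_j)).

Step 1 — column means:
  mean(X) = (6 + 6 + 4 + 3) / 4 = 19/4 = 4.75
  mean(Y) = (7 + 2 + 6 + 6) / 4 = 21/4 = 5.25

Step 2 — sample variances and covariances s[i,j] = (1/(n-1)) · Σ_k (x_{k,i} - mean_i) · (x_{k,j} - mean_j), with n-1 = 3:
  s[X,X] = ((1.25)·(1.25) + (1.25)·(1.25) + (-0.75)·(-0.75) + (-1.75)·(-1.75)) / 3 = 6.75/3 = 2.25
  s[X,Y] = ((1.25)·(1.75) + (1.25)·(-3.25) + (-0.75)·(0.75) + (-1.75)·(0.75)) / 3 = -3.75/3 = -1.25
  s[Y,Y] = ((1.75)·(1.75) + (-3.25)·(-3.25) + (0.75)·(0.75) + (0.75)·(0.75)) / 3 = 14.75/3 = 4.9167
  Sample standard deviations s_i = √(s[i,i]):
  s(X) = √(2.25) = 1.5
  s(Y) = √(4.9167) = 2.2174

Step 3 — r_{ij} = s_{ij} / (s_i · s_j):
  r[X,X] = 1 (diagonal).
  r[X,Y] = -1.25 / (1.5 · 2.2174) = -1.25 / 3.326 = -0.3758
  r[Y,Y] = 1 (diagonal).

R is symmetric with unit diagonal. Assembling:

R = [[1, -0.3758],
 [-0.3758, 1]]


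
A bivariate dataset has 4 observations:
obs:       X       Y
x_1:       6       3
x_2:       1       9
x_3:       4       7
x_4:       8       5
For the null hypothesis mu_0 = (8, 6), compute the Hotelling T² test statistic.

Step 1 — sample mean vector:
  mean(X) = (6 + 1 + 4 + 8) / 4 = 19/4 = 4.75
  mean(Y) = (3 + 9 + 7 + 5) / 4 = 24/4 = 6
  x̄ = (4.75, 6),  deviation x̄ - mu_0 = (4.75, 6) - (8, 6) = (-3.25, 0).

Step 2 — sample covariance matrix, S[i,j] = (1/(n-1)) · Σ_k (x_{k,i} - mean_i) · (x_{k,j} - mean_j), divisor n-1 = 3:
  S[X,X] = ((1.25)·(1.25) + (-3.75)·(-3.75) + (-0.75)·(-0.75) + (3.25)·(3.25)) / 3 = 26.75/3 = 8.9167
  S[X,Y] = ((1.25)·(-3) + (-3.75)·(3) + (-0.75)·(1) + (3.25)·(-1)) / 3 = -19/3 = -6.3333
  S[Y,Y] = ((-3)·(-3) + (3)·(3) + (1)·(1) + (-1)·(-1)) / 3 = 20/3 = 6.6667
  S = [[8.9167, -6.3333],
 [-6.3333, 6.6667]].

Step 3 — invert S. det(S) = 8.9167·6.6667 - (-6.3333)² = 19.3333.
  S^{-1} = (1/det) · [[d, -b], [-b, a]] = [[0.3448, 0.3276],
 [0.3276, 0.4612]].

Step 4 — quadratic form (x̄ - mu_0)^T · S^{-1} · (x̄ - mu_0):
  S^{-1} · (x̄ - mu_0) = (-1.1207, -1.0647),
  (x̄ - mu_0)^T · [...] = (-3.25)·(-1.1207) + (0)·(-1.0647) = 3.6422.

Step 5 — scale by n: T² = 4 · 3.6422 = 14.569.

T² ≈ 14.569


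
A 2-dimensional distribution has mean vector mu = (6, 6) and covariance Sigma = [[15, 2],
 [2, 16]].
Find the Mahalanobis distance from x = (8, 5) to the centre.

Step 1 — centre the observation: (x - mu) = (2, -1).

Step 2 — invert Sigma. det(Sigma) = 15·16 - (2)² = 236.
  Sigma^{-1} = (1/det) · [[d, -b], [-b, a]] = [[0.0678, -0.0085],
 [-0.0085, 0.0636]].

Step 3 — form the quadratic (x - mu)^T · Sigma^{-1} · (x - mu):
  Sigma^{-1} · (x - mu) = (0.1441, -0.0805).
  (x - mu)^T · [Sigma^{-1} · (x - mu)] = (2)·(0.1441) + (-1)·(-0.0805) = 0.3686.

Step 4 — take square root: d = √(0.3686) ≈ 0.6072.

d(x, mu) = √(0.3686) ≈ 0.6072


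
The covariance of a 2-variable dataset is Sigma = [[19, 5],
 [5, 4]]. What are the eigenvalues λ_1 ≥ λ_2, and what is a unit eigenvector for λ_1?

Step 1 — characteristic polynomial of 2×2 Sigma:
  det(Sigma - λI) = λ² - trace · λ + det = 0.
  trace = 19 + 4 = 23, det = 19·4 - (5)² = 51.
Step 2 — discriminant:
  Δ = trace² - 4·det = 529 - 204 = 325.
Step 3 — eigenvalues:
  λ = (trace ± √Δ)/2 = (23 ± 18.0278)/2,
  λ_1 = 20.5139,  λ_2 = 2.4861.

Step 4 — unit eigenvector for λ_1: solve (Sigma - λ_1 I)v = 0. First row:
  (19 - 20.5139)·v_x + (5)·v_y = 0, i.e. (-1.5139)·v_x + (5)·v_y = 0,
  so v ∝ (b, λ_1 - a) = (5, 1.5139) = u.
  ||u|| = √((5)² + (1.5139)²) = √(27.2918) ≈ 5.2242,
  v_1 = u/||u|| ≈ (0.9571, 0.2898) (||v_1|| = 1).

λ_1 = 20.5139,  λ_2 = 2.4861;  v_1 ≈ (0.9571, 0.2898)


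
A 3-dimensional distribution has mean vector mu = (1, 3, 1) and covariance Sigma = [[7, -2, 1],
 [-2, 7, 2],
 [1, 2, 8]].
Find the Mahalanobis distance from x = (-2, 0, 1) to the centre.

Step 1 — centre the observation: (x - mu) = (-3, -3, 0).

Step 2 — invert Sigma (cofactor / det for 3×3, or solve directly):
  Sigma^{-1} = [[0.164, 0.0568, -0.0347],
 [0.0568, 0.1735, -0.0505],
 [-0.0347, -0.0505, 0.142]].

Step 3 — form the quadratic (x - mu)^T · Sigma^{-1} · (x - mu):
  Sigma^{-1} · (x - mu) = (-0.6625, -0.6909, 0.2555).
  (x - mu)^T · [Sigma^{-1} · (x - mu)] = (-3)·(-0.6625) + (-3)·(-0.6909) + (0)·(0.2555) = 4.0599.

Step 4 — take square root: d = √(4.0599) ≈ 2.0149.

d(x, mu) = √(4.0599) ≈ 2.0149


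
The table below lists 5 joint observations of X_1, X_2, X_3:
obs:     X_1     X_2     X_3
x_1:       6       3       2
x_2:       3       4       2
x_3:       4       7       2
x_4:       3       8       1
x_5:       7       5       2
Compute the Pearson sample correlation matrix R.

Step 1 — column means:
  mean(X_1) = (6 + 3 + 4 + 3 + 7) / 5 = 23/5 = 4.6
  mean(X_2) = (3 + 4 + 7 + 8 + 5) / 5 = 27/5 = 5.4
  mean(X_3) = (2 + 2 + 2 + 1 + 2) / 5 = 9/5 = 1.8

Step 2 — sample variances and covariances s[i,j] = (1/(n-1)) · Σ_k (x_{k,i} - mean_i) · (x_{k,j} - mean_j), with n-1 = 4:
  s[X_1,X_1] = ((1.4)·(1.4) + (-1.6)·(-1.6) + (-0.6)·(-0.6) + (-1.6)·(-1.6) + (2.4)·(2.4)) / 4 = 13.2/4 = 3.3
  s[X_1,X_2] = ((1.4)·(-2.4) + (-1.6)·(-1.4) + (-0.6)·(1.6) + (-1.6)·(2.6) + (2.4)·(-0.4)) / 4 = -7.2/4 = -1.8
  s[X_1,X_3] = ((1.4)·(0.2) + (-1.6)·(0.2) + (-0.6)·(0.2) + (-1.6)·(-0.8) + (2.4)·(0.2)) / 4 = 1.6/4 = 0.4
  s[X_2,X_2] = ((-2.4)·(-2.4) + (-1.4)·(-1.4) + (1.6)·(1.6) + (2.6)·(2.6) + (-0.4)·(-0.4)) / 4 = 17.2/4 = 4.3
  s[X_2,X_3] = ((-2.4)·(0.2) + (-1.4)·(0.2) + (1.6)·(0.2) + (2.6)·(-0.8) + (-0.4)·(0.2)) / 4 = -2.6/4 = -0.65
  s[X_3,X_3] = ((0.2)·(0.2) + (0.2)·(0.2) + (0.2)·(0.2) + (-0.8)·(-0.8) + (0.2)·(0.2)) / 4 = 0.8/4 = 0.2
  Sample standard deviations s_i = √(s[i,i]):
  s(X_1) = √(3.3) = 1.8166
  s(X_2) = √(4.3) = 2.0736
  s(X_3) = √(0.2) = 0.4472

Step 3 — r_{ij} = s_{ij} / (s_i · s_j):
  r[X_1,X_1] = 1 (diagonal).
  r[X_1,X_2] = -1.8 / (1.8166 · 2.0736) = -1.8 / 3.767 = -0.4778
  r[X_1,X_3] = 0.4 / (1.8166 · 0.4472) = 0.4 / 0.8124 = 0.4924
  r[X_2,X_2] = 1 (diagonal).
  r[X_2,X_3] = -0.65 / (2.0736 · 0.4472) = -0.65 / 0.9274 = -0.7009
  r[X_3,X_3] = 1 (diagonal).

R is symmetric with unit diagonal. Assembling:

R = [[1, -0.4778, 0.4924],
 [-0.4778, 1, -0.7009],
 [0.4924, -0.7009, 1]]
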